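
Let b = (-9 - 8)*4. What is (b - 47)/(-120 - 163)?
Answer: 115/283 ≈ 0.40636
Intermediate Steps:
b = -68 (b = -17*4 = -68)
(b - 47)/(-120 - 163) = (-68 - 47)/(-120 - 163) = -115/(-283) = -115*(-1/283) = 115/283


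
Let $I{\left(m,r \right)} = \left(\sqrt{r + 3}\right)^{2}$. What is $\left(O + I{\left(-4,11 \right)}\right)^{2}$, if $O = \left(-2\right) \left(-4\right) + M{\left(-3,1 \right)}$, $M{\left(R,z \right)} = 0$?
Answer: $484$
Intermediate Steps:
$O = 8$ ($O = \left(-2\right) \left(-4\right) + 0 = 8 + 0 = 8$)
$I{\left(m,r \right)} = 3 + r$ ($I{\left(m,r \right)} = \left(\sqrt{3 + r}\right)^{2} = 3 + r$)
$\left(O + I{\left(-4,11 \right)}\right)^{2} = \left(8 + \left(3 + 11\right)\right)^{2} = \left(8 + 14\right)^{2} = 22^{2} = 484$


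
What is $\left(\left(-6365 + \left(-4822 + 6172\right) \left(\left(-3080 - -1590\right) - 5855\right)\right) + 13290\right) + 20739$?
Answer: $-9888086$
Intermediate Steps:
$\left(\left(-6365 + \left(-4822 + 6172\right) \left(\left(-3080 - -1590\right) - 5855\right)\right) + 13290\right) + 20739 = \left(\left(-6365 + 1350 \left(\left(-3080 + 1590\right) - 5855\right)\right) + 13290\right) + 20739 = \left(\left(-6365 + 1350 \left(-1490 - 5855\right)\right) + 13290\right) + 20739 = \left(\left(-6365 + 1350 \left(-7345\right)\right) + 13290\right) + 20739 = \left(\left(-6365 - 9915750\right) + 13290\right) + 20739 = \left(-9922115 + 13290\right) + 20739 = -9908825 + 20739 = -9888086$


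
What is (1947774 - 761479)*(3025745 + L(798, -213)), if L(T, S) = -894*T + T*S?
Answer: 2541469769905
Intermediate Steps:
L(T, S) = -894*T + S*T
(1947774 - 761479)*(3025745 + L(798, -213)) = (1947774 - 761479)*(3025745 + 798*(-894 - 213)) = 1186295*(3025745 + 798*(-1107)) = 1186295*(3025745 - 883386) = 1186295*2142359 = 2541469769905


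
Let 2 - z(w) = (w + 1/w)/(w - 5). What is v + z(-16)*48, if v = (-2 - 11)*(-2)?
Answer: 597/7 ≈ 85.286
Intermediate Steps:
z(w) = 2 - (w + 1/w)/(-5 + w) (z(w) = 2 - (w + 1/w)/(w - 5) = 2 - (w + 1/w)/(-5 + w))
v = 26 (v = -13*(-2) = 26)
v + z(-16)*48 = 26 + ((-1 + (-16)² - 10*(-16))/((-16)*(-5 - 16)))*48 = 26 - 1/16*(-1 + 256 + 160)/(-21)*48 = 26 - 1/16*(-1/21)*415*48 = 26 + (415/336)*48 = 26 + 415/7 = 597/7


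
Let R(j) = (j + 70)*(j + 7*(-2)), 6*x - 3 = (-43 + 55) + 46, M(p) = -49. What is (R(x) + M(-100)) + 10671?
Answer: 371329/36 ≈ 10315.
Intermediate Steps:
x = 61/6 (x = ½ + ((-43 + 55) + 46)/6 = ½ + (12 + 46)/6 = ½ + (⅙)*58 = ½ + 29/3 = 61/6 ≈ 10.167)
R(j) = (-14 + j)*(70 + j) (R(j) = (70 + j)*(j - 14) = (70 + j)*(-14 + j) = (-14 + j)*(70 + j))
(R(x) + M(-100)) + 10671 = ((-980 + (61/6)² + 56*(61/6)) - 49) + 10671 = ((-980 + 3721/36 + 1708/3) - 49) + 10671 = (-11063/36 - 49) + 10671 = -12827/36 + 10671 = 371329/36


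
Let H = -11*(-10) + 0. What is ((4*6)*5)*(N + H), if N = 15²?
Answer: 40200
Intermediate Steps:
H = 110 (H = 110 + 0 = 110)
N = 225
((4*6)*5)*(N + H) = ((4*6)*5)*(225 + 110) = (24*5)*335 = 120*335 = 40200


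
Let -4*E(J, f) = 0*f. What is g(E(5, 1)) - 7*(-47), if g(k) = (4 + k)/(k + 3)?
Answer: 991/3 ≈ 330.33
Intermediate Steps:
E(J, f) = 0 (E(J, f) = -0*f = -1/4*0 = 0)
g(k) = (4 + k)/(3 + k)
g(E(5, 1)) - 7*(-47) = (4 + 0)/(3 + 0) - 7*(-47) = 4/3 + 329 = 991/3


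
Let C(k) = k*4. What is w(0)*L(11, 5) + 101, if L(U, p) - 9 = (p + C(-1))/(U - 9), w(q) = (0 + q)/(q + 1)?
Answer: 101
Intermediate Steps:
w(q) = q/(1 + q)
C(k) = 4*k
L(U, p) = 9 + (-4 + p)/(-9 + U) (L(U, p) = 9 + (p + 4*(-1))/(U - 9) = 9 + (p - 4)/(-9 + U) = 9 + (-4 + p)/(-9 + U))
w(0)*L(11, 5) + 101 = (0/(1 + 0))*((-85 + 5 + 9*11)/(-9 + 11)) + 101 = (0/1)*((-85 + 5 + 99)/2) + 101 = (0*1)*((1/2)*19) + 101 = 0*(19/2) + 101 = 0 + 101 = 101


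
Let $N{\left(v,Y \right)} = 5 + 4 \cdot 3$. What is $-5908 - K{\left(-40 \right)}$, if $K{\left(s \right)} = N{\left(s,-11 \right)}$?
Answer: $-5925$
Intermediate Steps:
$N{\left(v,Y \right)} = 17$ ($N{\left(v,Y \right)} = 5 + 12 = 17$)
$K{\left(s \right)} = 17$
$-5908 - K{\left(-40 \right)} = -5908 - 17 = -5925$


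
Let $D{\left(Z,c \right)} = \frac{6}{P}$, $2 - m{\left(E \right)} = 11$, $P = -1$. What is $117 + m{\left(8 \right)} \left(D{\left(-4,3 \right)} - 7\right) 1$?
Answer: $234$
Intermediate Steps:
$m{\left(E \right)} = -9$ ($m{\left(E \right)} = 2 - 11 = -9$)
$D{\left(Z,c \right)} = -6$ ($D{\left(Z,c \right)} = \frac{6}{-1} = 6 \left(-1\right) = -6$)
$117 + m{\left(8 \right)} \left(D{\left(-4,3 \right)} - 7\right) 1 = 117 - 9 \left(-6 - 7\right) 1 = 117 - 9 \left(\left(-13\right) 1\right) = 117 - -117 = 117 + 117 = 234$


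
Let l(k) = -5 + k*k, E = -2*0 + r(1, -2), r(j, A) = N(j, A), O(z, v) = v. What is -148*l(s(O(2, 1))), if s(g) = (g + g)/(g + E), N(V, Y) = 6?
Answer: 35668/49 ≈ 727.92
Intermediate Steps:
r(j, A) = 6
E = 6 (E = -2*0 + 6 = 0 + 6 = 6)
s(g) = 2*g/(6 + g) (s(g) = (g + g)/(g + 6) = (2*g)/(6 + g) = 2*g/(6 + g))
l(k) = -5 + k²
-148*l(s(O(2, 1))) = -148*(-5 + (2*1/(6 + 1))²) = -148*(-5 + (2*1/7)²) = -148*(-5 + (2*1*(⅐))²) = -148*(-5 + (2/7)²) = -148*(-5 + 4/49) = -148*(-241/49) = 35668/49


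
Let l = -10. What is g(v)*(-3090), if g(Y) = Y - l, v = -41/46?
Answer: -647355/23 ≈ -28146.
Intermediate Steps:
v = -41/46 (v = -41*1/46 = -41/46 ≈ -0.89130)
g(Y) = 10 + Y (g(Y) = Y - 1*(-10) = Y + 10 = 10 + Y)
g(v)*(-3090) = (10 - 41/46)*(-3090) = (419/46)*(-3090) = -647355/23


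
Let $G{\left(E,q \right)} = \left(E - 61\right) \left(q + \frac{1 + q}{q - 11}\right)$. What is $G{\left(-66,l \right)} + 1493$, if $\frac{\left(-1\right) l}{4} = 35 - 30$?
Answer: $\frac{122610}{31} \approx 3955.2$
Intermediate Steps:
$l = -20$ ($l = - 4 \left(35 - 30\right) = \left(-4\right) 5 = -20$)
$G{\left(E,q \right)} = \left(-61 + E\right) \left(q + \frac{1 + q}{-11 + q}\right)$
$G{\left(-66,l \right)} + 1493 = \frac{-61 - 66 - 61 \left(-20\right)^{2} + 610 \left(-20\right) - 66 \left(-20\right)^{2} - \left(-660\right) \left(-20\right)}{-11 - 20} + 1493 = \frac{-61 - 66 - 24400 - 12200 - 26400 - 13200}{-31} + 1493 = - \frac{-61 - 66 - 24400 - 12200 - 26400 - 13200}{31} + 1493 = \left(- \frac{1}{31}\right) \left(-76327\right) + 1493 = \frac{76327}{31} + 1493 = \frac{122610}{31}$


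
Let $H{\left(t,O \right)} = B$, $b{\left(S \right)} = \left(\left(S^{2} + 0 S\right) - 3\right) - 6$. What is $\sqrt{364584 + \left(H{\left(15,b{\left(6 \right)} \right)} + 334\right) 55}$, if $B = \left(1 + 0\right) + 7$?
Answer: $\sqrt{383394} \approx 619.19$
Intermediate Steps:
$B = 8$ ($B = 1 + 7 = 8$)
$b{\left(S \right)} = -9 + S^{2}$ ($b{\left(S \right)} = \left(\left(S^{2} + 0\right) - 3\right) - 6 = \left(S^{2} - 3\right) - 6 = \left(-3 + S^{2}\right) - 6 = -9 + S^{2}$)
$H{\left(t,O \right)} = 8$
$\sqrt{364584 + \left(H{\left(15,b{\left(6 \right)} \right)} + 334\right) 55} = \sqrt{364584 + \left(8 + 334\right) 55} = \sqrt{364584 + 342 \cdot 55} = \sqrt{364584 + 18810} = \sqrt{383394}$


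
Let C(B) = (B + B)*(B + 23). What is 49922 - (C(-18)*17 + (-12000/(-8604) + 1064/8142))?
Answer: 17182786470/324323 ≈ 52981.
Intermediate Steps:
C(B) = 2*B*(23 + B) (C(B) = (2*B)*(23 + B) = 2*B*(23 + B))
49922 - (C(-18)*17 + (-12000/(-8604) + 1064/8142)) = 49922 - ((2*(-18)*(23 - 18))*17 + (-12000/(-8604) + 1064/8142)) = 49922 - ((2*(-18)*5)*17 + (-12000*(-1/8604) + 1064*(1/8142))) = 49922 - (-180*17 + (1000/717 + 532/4071)) = 49922 - (-3060 + 494716/324323) = 49922 - 1*(-991933664/324323) = 49922 + 991933664/324323 = 17182786470/324323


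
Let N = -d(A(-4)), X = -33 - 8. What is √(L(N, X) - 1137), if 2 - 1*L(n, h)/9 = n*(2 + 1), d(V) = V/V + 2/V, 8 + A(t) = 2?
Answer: I*√1101 ≈ 33.181*I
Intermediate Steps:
A(t) = -6 (A(t) = -8 + 2 = -6)
d(V) = 1 + 2/V
X = -41
N = -⅔ (N = -(2 - 6)/(-6) = -(-1)*(-4)/6 = -1*⅔ = -⅔ ≈ -0.66667)
L(n, h) = 18 - 27*n (L(n, h) = 18 - 9*n*(2 + 1) = 18 - 9*n*3 = 18 - 27*n)
√(L(N, X) - 1137) = √((18 - 27*(-⅔)) - 1137) = √((18 + 18) - 1137) = √(36 - 1137) = √(-1101) = I*√1101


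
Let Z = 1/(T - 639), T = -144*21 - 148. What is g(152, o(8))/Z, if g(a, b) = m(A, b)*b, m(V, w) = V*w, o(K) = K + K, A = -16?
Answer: 15609856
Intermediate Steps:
o(K) = 2*K
T = -3172 (T = -3024 - 148 = -3172)
g(a, b) = -16*b² (g(a, b) = (-16*b)*b = -16*b²)
Z = -1/3811 (Z = 1/(-3172 - 639) = 1/(-3811) = -1/3811 ≈ -0.00026240)
g(152, o(8))/Z = (-16*(2*8)²)/(-1/3811) = -16*16²*(-3811) = -16*256*(-3811) = -4096*(-3811) = 15609856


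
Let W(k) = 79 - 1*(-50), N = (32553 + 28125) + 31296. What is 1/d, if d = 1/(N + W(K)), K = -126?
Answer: 92103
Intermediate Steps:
N = 91974 (N = 60678 + 31296 = 91974)
W(k) = 129 (W(k) = 79 + 50 = 129)
d = 1/92103 (d = 1/(91974 + 129) = 1/92103 ≈ 1.0857e-5)
1/d = 1/(1/92103) = 92103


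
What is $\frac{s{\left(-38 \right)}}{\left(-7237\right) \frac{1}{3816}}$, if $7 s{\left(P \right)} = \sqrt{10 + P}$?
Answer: $- \frac{7632 i \sqrt{7}}{50659} \approx - 0.39859 i$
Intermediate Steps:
$s{\left(P \right)} = \frac{\sqrt{10 + P}}{7}$
$\frac{s{\left(-38 \right)}}{\left(-7237\right) \frac{1}{3816}} = \frac{\frac{1}{7} \sqrt{10 - 38}}{\left(-7237\right) \frac{1}{3816}} = \frac{\frac{1}{7} \sqrt{-28}}{\left(-7237\right) \frac{1}{3816}} = \frac{\frac{1}{7} \cdot 2 i \sqrt{7}}{- \frac{7237}{3816}} = \frac{2 i \sqrt{7}}{7} \left(- \frac{3816}{7237}\right) = - \frac{7632 i \sqrt{7}}{50659}$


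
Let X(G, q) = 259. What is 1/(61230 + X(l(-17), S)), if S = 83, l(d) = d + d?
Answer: 1/61489 ≈ 1.6263e-5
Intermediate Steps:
l(d) = 2*d
1/(61230 + X(l(-17), S)) = 1/(61230 + 259) = 1/61489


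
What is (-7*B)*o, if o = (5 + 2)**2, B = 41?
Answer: -14063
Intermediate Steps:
o = 49 (o = 7**2 = 49)
(-7*B)*o = -7*41*49 = -287*49 = -14063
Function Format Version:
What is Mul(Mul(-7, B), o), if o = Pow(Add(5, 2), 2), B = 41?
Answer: -14063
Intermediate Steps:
o = 49 (o = Pow(7, 2) = 49)
Mul(Mul(-7, B), o) = Mul(Mul(-7, 41), 49) = Mul(-287, 49) = -14063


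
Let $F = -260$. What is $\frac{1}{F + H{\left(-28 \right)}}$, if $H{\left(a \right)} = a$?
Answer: $- \frac{1}{288} \approx -0.0034722$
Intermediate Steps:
$\frac{1}{F + H{\left(-28 \right)}} = \frac{1}{-260 - 28} = \frac{1}{-288} = - \frac{1}{288}$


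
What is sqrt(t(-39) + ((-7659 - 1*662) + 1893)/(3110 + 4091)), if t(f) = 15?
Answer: sqrt(731527987)/7201 ≈ 3.7560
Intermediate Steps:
sqrt(t(-39) + ((-7659 - 1*662) + 1893)/(3110 + 4091)) = sqrt(15 + ((-7659 - 1*662) + 1893)/(3110 + 4091)) = sqrt(15 + ((-7659 - 662) + 1893)/7201) = sqrt(15 + (-8321 + 1893)*(1/7201)) = sqrt(15 - 6428*1/7201) = sqrt(15 - 6428/7201) = sqrt(101587/7201) = sqrt(731527987)/7201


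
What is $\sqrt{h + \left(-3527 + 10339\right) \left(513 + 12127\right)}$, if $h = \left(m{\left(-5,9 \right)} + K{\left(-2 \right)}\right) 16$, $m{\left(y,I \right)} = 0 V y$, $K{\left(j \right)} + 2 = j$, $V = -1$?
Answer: $8 \sqrt{1345369} \approx 9279.2$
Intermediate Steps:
$K{\left(j \right)} = -2 + j$
$m{\left(y,I \right)} = 0$ ($m{\left(y,I \right)} = 0 \left(-1\right) y = 0 y = 0$)
$h = -64$ ($h = \left(0 - 4\right) 16 = \left(-4\right) 16 = -64$)
$\sqrt{h + \left(-3527 + 10339\right) \left(513 + 12127\right)} = \sqrt{-64 + \left(-3527 + 10339\right) \left(513 + 12127\right)} = \sqrt{-64 + 6812 \cdot 12640} = \sqrt{-64 + 86103680} = \sqrt{86103616} = 8 \sqrt{1345369}$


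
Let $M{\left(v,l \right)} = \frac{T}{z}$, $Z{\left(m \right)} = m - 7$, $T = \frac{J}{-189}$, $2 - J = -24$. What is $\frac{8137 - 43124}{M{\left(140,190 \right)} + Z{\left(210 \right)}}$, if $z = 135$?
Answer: $- \frac{892693305}{5179519} \approx -172.35$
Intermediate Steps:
$J = 26$ ($J = 2 - -24 = 2 + 24 = 26$)
$T = - \frac{26}{189}$ ($T = \frac{26}{-189} = 26 \left(- \frac{1}{189}\right) = - \frac{26}{189} \approx -0.13757$)
$Z{\left(m \right)} = -7 + m$ ($Z{\left(m \right)} = m - 7 = -7 + m$)
$M{\left(v,l \right)} = - \frac{26}{25515}$ ($M{\left(v,l \right)} = - \frac{26}{189 \cdot 135} = \left(- \frac{26}{189}\right) \frac{1}{135} = - \frac{26}{25515}$)
$\frac{8137 - 43124}{M{\left(140,190 \right)} + Z{\left(210 \right)}} = \frac{8137 - 43124}{- \frac{26}{25515} + \left(-7 + 210\right)} = - \frac{34987}{- \frac{26}{25515} + 203} = - \frac{34987}{\frac{5179519}{25515}} = \left(-34987\right) \frac{25515}{5179519} = - \frac{892693305}{5179519}$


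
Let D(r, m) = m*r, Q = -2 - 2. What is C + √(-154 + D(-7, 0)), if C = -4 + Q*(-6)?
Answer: 20 + I*√154 ≈ 20.0 + 12.41*I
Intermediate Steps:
Q = -4
C = 20 (C = -4 - 4*(-6) = -4 + 24 = 20)
C + √(-154 + D(-7, 0)) = 20 + √(-154 + 0*(-7)) = 20 + √(-154 + 0) = 20 + √(-154) = 20 + I*√154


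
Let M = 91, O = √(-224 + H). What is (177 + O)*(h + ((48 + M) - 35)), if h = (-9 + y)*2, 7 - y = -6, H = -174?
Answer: 19824 + 112*I*√398 ≈ 19824.0 + 2234.4*I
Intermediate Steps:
y = 13 (y = 7 - 1*(-6) = 7 + 6 = 13)
O = I*√398 (O = √(-224 - 174) = √(-398) = I*√398 ≈ 19.95*I)
h = 8 (h = (-9 + 13)*2 = 4*2 = 8)
(177 + O)*(h + ((48 + M) - 35)) = (177 + I*√398)*(8 + ((48 + 91) - 35)) = (177 + I*√398)*(8 + (139 - 35)) = (177 + I*√398)*(8 + 104) = (177 + I*√398)*112 = 19824 + 112*I*√398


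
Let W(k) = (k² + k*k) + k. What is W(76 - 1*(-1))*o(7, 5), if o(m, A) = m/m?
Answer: 11935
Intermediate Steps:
o(m, A) = 1
W(k) = k + 2*k² (W(k) = (k² + k²) + k = 2*k² + k = k + 2*k²)
W(76 - 1*(-1))*o(7, 5) = ((76 - 1*(-1))*(1 + 2*(76 - 1*(-1))))*1 = ((76 + 1)*(1 + 2*(76 + 1)))*1 = (77*(1 + 2*77))*1 = (77*(1 + 154))*1 = (77*155)*1 = 11935*1 = 11935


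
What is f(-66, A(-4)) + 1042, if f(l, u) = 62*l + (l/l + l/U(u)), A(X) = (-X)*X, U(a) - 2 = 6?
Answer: -12229/4 ≈ -3057.3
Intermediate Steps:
U(a) = 8 (U(a) = 2 + 6 = 8)
A(X) = -X²
f(l, u) = 1 + 497*l/8 (f(l, u) = 62*l + (l/l + l/8) = 62*l + (1 + l*(⅛)) = 62*l + (1 + l/8) = 1 + 497*l/8)
f(-66, A(-4)) + 1042 = (1 + (497/8)*(-66)) + 1042 = (1 - 16401/4) + 1042 = -16397/4 + 1042 = -12229/4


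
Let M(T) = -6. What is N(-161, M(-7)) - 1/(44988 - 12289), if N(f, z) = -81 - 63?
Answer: -4708657/32699 ≈ -144.00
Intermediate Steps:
N(f, z) = -144
N(-161, M(-7)) - 1/(44988 - 12289) = -144 - 1/(44988 - 12289) = -144 - 1/32699 = -4708657/32699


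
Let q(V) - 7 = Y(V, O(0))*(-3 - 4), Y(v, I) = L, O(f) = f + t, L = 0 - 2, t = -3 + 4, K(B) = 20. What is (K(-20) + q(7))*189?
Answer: 7749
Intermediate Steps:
t = 1
L = -2
O(f) = 1 + f (O(f) = f + 1 = 1 + f)
Y(v, I) = -2
q(V) = 21 (q(V) = 7 - 2*(-3 - 4) = 7 - 2*(-7) = 7 + 14 = 21)
(K(-20) + q(7))*189 = (20 + 21)*189 = 41*189 = 7749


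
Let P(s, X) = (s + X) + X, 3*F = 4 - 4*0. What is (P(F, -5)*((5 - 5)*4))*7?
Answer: 0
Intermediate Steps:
F = 4/3 (F = (4 - 4*0)/3 = (4 + 0)/3 = (⅓)*4 = 4/3 ≈ 1.3333)
P(s, X) = s + 2*X (P(s, X) = (X + s) + X = s + 2*X)
(P(F, -5)*((5 - 5)*4))*7 = ((4/3 + 2*(-5))*((5 - 5)*4))*7 = ((4/3 - 10)*(0*4))*7 = -26/3*0*7 = 0*7 = 0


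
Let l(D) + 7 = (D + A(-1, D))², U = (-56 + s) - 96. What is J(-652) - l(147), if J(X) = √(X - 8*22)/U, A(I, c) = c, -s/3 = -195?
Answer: -86429 + 6*I*√23/433 ≈ -86429.0 + 0.066455*I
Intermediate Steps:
s = 585 (s = -3*(-195) = 585)
U = 433 (U = (-56 + 585) - 96 = 529 - 96 = 433)
l(D) = -7 + 4*D² (l(D) = -7 + (D + D)² = -7 + (2*D)² = -7 + 4*D²)
J(X) = √(-176 + X)/433 (J(X) = √(X - 8*22)/433 = √(X - 176)*(1/433) = √(-176 + X)*(1/433) = √(-176 + X)/433)
J(-652) - l(147) = √(-176 - 652)/433 - (-7 + 4*147²) = √(-828)/433 - (-7 + 4*21609) = (6*I*√23)/433 - (-7 + 86436) = 6*I*√23/433 - 1*86429 = 6*I*√23/433 - 86429 = -86429 + 6*I*√23/433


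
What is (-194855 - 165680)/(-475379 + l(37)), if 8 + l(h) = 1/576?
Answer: 207668160/273822911 ≈ 0.75840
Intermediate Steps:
l(h) = -4607/576 (l(h) = -8 + 1/576 = -4607/576)
(-194855 - 165680)/(-475379 + l(37)) = (-194855 - 165680)/(-475379 - 4607/576) = -360535/(-273822911/576) = -360535*(-576/273822911) = 207668160/273822911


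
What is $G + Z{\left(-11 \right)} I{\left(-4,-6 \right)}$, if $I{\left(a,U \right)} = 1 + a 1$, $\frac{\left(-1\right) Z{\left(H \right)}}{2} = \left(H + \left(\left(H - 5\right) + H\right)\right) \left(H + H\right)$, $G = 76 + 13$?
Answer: $5105$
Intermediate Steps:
$G = 89$
$Z{\left(H \right)} = - 4 H \left(-5 + 3 H\right)$ ($Z{\left(H \right)} = - 2 \left(H + \left(\left(H - 5\right) + H\right)\right) \left(H + H\right) = - 2 \left(H + \left(\left(-5 + H\right) + H\right)\right) 2 H = - 2 \left(H + \left(-5 + 2 H\right)\right) 2 H = - 2 \left(-5 + 3 H\right) 2 H = - 2 \cdot 2 H \left(-5 + 3 H\right) = - 4 H \left(-5 + 3 H\right)$)
$I{\left(a,U \right)} = 1 + a$
$G + Z{\left(-11 \right)} I{\left(-4,-6 \right)} = 89 + 4 \left(-11\right) \left(5 - -33\right) \left(1 - 4\right) = 89 + 4 \left(-11\right) \left(5 + 33\right) \left(-3\right) = 89 + 4 \left(-11\right) 38 \left(-3\right) = 89 - -5016 = 89 + 5016 = 5105$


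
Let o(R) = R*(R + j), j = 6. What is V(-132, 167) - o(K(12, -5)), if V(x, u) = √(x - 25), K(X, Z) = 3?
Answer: -27 + I*√157 ≈ -27.0 + 12.53*I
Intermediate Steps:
o(R) = R*(6 + R) (o(R) = R*(R + 6) = R*(6 + R))
V(x, u) = √(-25 + x)
V(-132, 167) - o(K(12, -5)) = √(-25 - 132) - 3*(6 + 3) = √(-157) - 3*9 = I*√157 - 1*27 = I*√157 - 27 = -27 + I*√157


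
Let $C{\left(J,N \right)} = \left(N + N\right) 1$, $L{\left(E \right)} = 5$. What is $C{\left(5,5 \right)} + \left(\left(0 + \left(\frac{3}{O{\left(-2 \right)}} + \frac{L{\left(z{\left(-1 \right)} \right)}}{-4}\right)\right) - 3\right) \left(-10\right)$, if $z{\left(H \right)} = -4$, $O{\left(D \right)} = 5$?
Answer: $\frac{93}{2} \approx 46.5$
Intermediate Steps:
$C{\left(J,N \right)} = 2 N$ ($C{\left(J,N \right)} = 2 N 1 = 2 N$)
$C{\left(5,5 \right)} + \left(\left(0 + \left(\frac{3}{O{\left(-2 \right)}} + \frac{L{\left(z{\left(-1 \right)} \right)}}{-4}\right)\right) - 3\right) \left(-10\right) = 2 \cdot 5 + \left(\left(0 + \left(\frac{3}{5} + \frac{5}{-4}\right)\right) - 3\right) \left(-10\right) = 10 + \left(\left(0 + \left(3 \cdot \frac{1}{5} + 5 \left(- \frac{1}{4}\right)\right)\right) - 3\right) \left(-10\right) = 10 + \left(\left(0 + \left(\frac{3}{5} - \frac{5}{4}\right)\right) - 3\right) \left(-10\right) = 10 + \left(\left(0 - \frac{13}{20}\right) - 3\right) \left(-10\right) = 10 + \left(- \frac{13}{20} - 3\right) \left(-10\right) = 10 - - \frac{73}{2} = 10 + \frac{73}{2} = \frac{93}{2}$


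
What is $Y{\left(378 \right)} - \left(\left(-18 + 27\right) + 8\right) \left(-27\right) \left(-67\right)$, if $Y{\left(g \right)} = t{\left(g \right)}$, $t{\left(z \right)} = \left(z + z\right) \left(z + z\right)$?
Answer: $540783$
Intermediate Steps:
$t{\left(z \right)} = 4 z^{2}$ ($t{\left(z \right)} = 2 z 2 z = 4 z^{2}$)
$Y{\left(g \right)} = 4 g^{2}$
$Y{\left(378 \right)} - \left(\left(-18 + 27\right) + 8\right) \left(-27\right) \left(-67\right) = 4 \cdot 378^{2} - \left(\left(-18 + 27\right) + 8\right) \left(-27\right) \left(-67\right) = 4 \cdot 142884 - \left(9 + 8\right) \left(-27\right) \left(-67\right) = 571536 - 17 \left(-27\right) \left(-67\right) = 571536 - \left(-459\right) \left(-67\right) = 571536 - 30753 = 540783$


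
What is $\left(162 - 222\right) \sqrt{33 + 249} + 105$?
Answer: $105 - 60 \sqrt{282} \approx -902.57$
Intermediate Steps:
$\left(162 - 222\right) \sqrt{33 + 249} + 105 = - 60 \sqrt{282} + 105 = 105 - 60 \sqrt{282}$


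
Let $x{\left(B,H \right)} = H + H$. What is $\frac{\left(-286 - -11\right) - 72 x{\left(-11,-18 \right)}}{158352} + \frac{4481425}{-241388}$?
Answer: $- \frac{177270828901}{9556068144} \approx -18.551$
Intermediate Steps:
$x{\left(B,H \right)} = 2 H$
$\frac{\left(-286 - -11\right) - 72 x{\left(-11,-18 \right)}}{158352} + \frac{4481425}{-241388} = \frac{\left(-286 - -11\right) - 72 \cdot 2 \left(-18\right)}{158352} + \frac{4481425}{-241388} = \left(\left(-286 + 11\right) - -2592\right) \frac{1}{158352} + 4481425 \left(- \frac{1}{241388}\right) = \left(-275 + 2592\right) \frac{1}{158352} - \frac{4481425}{241388} = 2317 \cdot \frac{1}{158352} - \frac{4481425}{241388} = \frac{2317}{158352} - \frac{4481425}{241388} = - \frac{177270828901}{9556068144}$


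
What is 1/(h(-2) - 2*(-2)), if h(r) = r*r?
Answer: 1/8 ≈ 0.12500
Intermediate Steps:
h(r) = r**2
1/(h(-2) - 2*(-2)) = 1/((-2)**2 - 2*(-2)) = 1/(4 + 4) = 1/8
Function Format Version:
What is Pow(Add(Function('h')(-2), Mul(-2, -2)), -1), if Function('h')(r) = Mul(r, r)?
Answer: Rational(1, 8) ≈ 0.12500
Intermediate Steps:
Function('h')(r) = Pow(r, 2)
Pow(Add(Function('h')(-2), Mul(-2, -2)), -1) = Pow(Add(Pow(-2, 2), Mul(-2, -2)), -1) = Pow(Add(4, 4), -1) = Pow(8, -1) = Rational(1, 8)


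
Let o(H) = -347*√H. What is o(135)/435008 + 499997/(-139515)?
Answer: -499997/139515 - 1041*√15/435008 ≈ -3.5931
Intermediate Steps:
o(135)/435008 + 499997/(-139515) = -1041*√15/435008 + 499997/(-139515) = -1041*√15*(1/435008) + 499997*(-1/139515) = -1041*√15*(1/435008) - 499997/139515 = -1041*√15/435008 - 499997/139515 = -499997/139515 - 1041*√15/435008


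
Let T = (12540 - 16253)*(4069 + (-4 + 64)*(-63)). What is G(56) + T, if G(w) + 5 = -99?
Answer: -1073161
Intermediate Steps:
G(w) = -104 (G(w) = -5 - 99 = -104)
T = -1073057 (T = -3713*(4069 + 60*(-63)) = -3713*(4069 - 3780) = -3713*289 = -1073057)
G(56) + T = -104 - 1073057 = -1073161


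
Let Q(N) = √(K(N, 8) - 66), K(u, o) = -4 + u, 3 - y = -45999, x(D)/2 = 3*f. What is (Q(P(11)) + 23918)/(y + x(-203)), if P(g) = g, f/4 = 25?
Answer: 11959/23301 + I*√59/46602 ≈ 0.51324 + 0.00016482*I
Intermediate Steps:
f = 100 (f = 4*25 = 100)
x(D) = 600 (x(D) = 2*(3*100) = 2*300 = 600)
y = 46002 (y = 3 - 1*(-45999) = 3 + 45999 = 46002)
Q(N) = √(-70 + N) (Q(N) = √((-4 + N) - 66) = √(-70 + N))
(Q(P(11)) + 23918)/(y + x(-203)) = (√(-70 + 11) + 23918)/(46002 + 600) = (√(-59) + 23918)/46602 = (I*√59 + 23918)*(1/46602) = (23918 + I*√59)*(1/46602) = 11959/23301 + I*√59/46602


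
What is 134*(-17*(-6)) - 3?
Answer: 13665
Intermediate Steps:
134*(-17*(-6)) - 3 = 134*102 - 3 = 13668 - 3 = 13665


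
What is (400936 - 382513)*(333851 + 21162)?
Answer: 6540404499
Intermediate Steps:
(400936 - 382513)*(333851 + 21162) = 18423*355013 = 6540404499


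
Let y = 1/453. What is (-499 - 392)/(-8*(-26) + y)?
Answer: -403623/94225 ≈ -4.2836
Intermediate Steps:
y = 1/453 ≈ 0.0022075
(-499 - 392)/(-8*(-26) + y) = (-499 - 392)/(-8*(-26) + 1/453) = -891/(208 + 1/453) = -891/94225/453 = -891*453/94225 = -403623/94225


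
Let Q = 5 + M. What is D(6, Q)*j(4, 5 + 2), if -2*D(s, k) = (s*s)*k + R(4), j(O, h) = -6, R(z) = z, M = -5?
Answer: 12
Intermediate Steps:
Q = 0 (Q = 5 - 5 = 0)
D(s, k) = -2 - k*s**2/2 (D(s, k) = -((s*s)*k + 4)/2 = -(s**2*k + 4)/2 = -(k*s**2 + 4)/2 = -(4 + k*s**2)/2 = -2 - k*s**2/2)
D(6, Q)*j(4, 5 + 2) = (-2 - 1/2*0*6**2)*(-6) = (-2 - 1/2*0*36)*(-6) = (-2 + 0)*(-6) = -2*(-6) = 12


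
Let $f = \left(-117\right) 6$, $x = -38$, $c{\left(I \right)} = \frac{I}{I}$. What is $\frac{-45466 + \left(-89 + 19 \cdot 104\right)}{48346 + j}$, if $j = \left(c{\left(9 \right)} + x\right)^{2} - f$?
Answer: $- \frac{43579}{50417} \approx -0.86437$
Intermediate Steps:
$c{\left(I \right)} = 1$
$f = -702$
$j = 2071$ ($j = \left(1 - 38\right)^{2} - -702 = \left(-37\right)^{2} + 702 = 1369 + 702 = 2071$)
$\frac{-45466 + \left(-89 + 19 \cdot 104\right)}{48346 + j} = \frac{-45466 + \left(-89 + 19 \cdot 104\right)}{48346 + 2071} = \frac{-45466 + \left(-89 + 1976\right)}{50417} = \left(-45466 + 1887\right) \frac{1}{50417} = \left(-43579\right) \frac{1}{50417} = - \frac{43579}{50417}$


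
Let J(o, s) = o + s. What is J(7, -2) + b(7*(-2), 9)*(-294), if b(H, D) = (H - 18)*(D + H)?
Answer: -47035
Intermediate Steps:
b(H, D) = (-18 + H)*(D + H)
J(7, -2) + b(7*(-2), 9)*(-294) = (7 - 2) + ((7*(-2))**2 - 18*9 - 126*(-2) + 9*(7*(-2)))*(-294) = 5 + ((-14)**2 - 162 - 18*(-14) + 9*(-14))*(-294) = 5 + (196 - 162 + 252 - 126)*(-294) = 5 + 160*(-294) = 5 - 47040 = -47035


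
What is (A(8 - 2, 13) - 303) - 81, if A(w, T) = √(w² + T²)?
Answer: -384 + √205 ≈ -369.68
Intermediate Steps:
A(w, T) = √(T² + w²)
(A(8 - 2, 13) - 303) - 81 = (√(13² + (8 - 2)²) - 303) - 81 = (√(169 + 6²) - 303) - 81 = (√(169 + 36) - 303) - 81 = (√205 - 303) - 81 = (-303 + √205) - 81 = -384 + √205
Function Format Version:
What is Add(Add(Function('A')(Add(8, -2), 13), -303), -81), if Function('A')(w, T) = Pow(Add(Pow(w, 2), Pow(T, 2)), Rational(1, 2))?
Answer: Add(-384, Pow(205, Rational(1, 2))) ≈ -369.68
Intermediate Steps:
Function('A')(w, T) = Pow(Add(Pow(T, 2), Pow(w, 2)), Rational(1, 2))
Add(Add(Function('A')(Add(8, -2), 13), -303), -81) = Add(Add(Pow(Add(Pow(13, 2), Pow(Add(8, -2), 2)), Rational(1, 2)), -303), -81) = Add(Add(Pow(Add(169, Pow(6, 2)), Rational(1, 2)), -303), -81) = Add(Add(Pow(Add(169, 36), Rational(1, 2)), -303), -81) = Add(Add(Pow(205, Rational(1, 2)), -303), -81) = Add(Add(-303, Pow(205, Rational(1, 2))), -81) = Add(-384, Pow(205, Rational(1, 2)))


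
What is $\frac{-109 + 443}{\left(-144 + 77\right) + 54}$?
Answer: $- \frac{334}{13} \approx -25.692$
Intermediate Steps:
$\frac{-109 + 443}{\left(-144 + 77\right) + 54} = \frac{334}{-67 + 54} = \frac{334}{-13} = 334 \left(- \frac{1}{13}\right) = - \frac{334}{13}$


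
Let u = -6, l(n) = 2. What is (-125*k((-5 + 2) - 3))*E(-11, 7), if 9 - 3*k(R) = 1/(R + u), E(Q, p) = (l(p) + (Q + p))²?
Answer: -13625/9 ≈ -1513.9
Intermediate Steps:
E(Q, p) = (2 + Q + p)² (E(Q, p) = (2 + (Q + p))² = (2 + Q + p)²)
k(R) = 3 - 1/(3*(-6 + R)) (k(R) = 3 - 1/(3*(R - 6)) = 3 - 1/(3*(-6 + R)))
(-125*k((-5 + 2) - 3))*E(-11, 7) = (-125*(-55 + 9*((-5 + 2) - 3))/(3*(-6 + ((-5 + 2) - 3))))*(2 - 11 + 7)² = -125*(-55 + 9*(-3 - 3))/(3*(-6 + (-3 - 3)))*(-2)² = -125*(-55 + 9*(-6))/(3*(-6 - 6))*4 = -125*(-55 - 54)/(3*(-12))*4 = -125*(-1)*(-109)/(3*12)*4 = -125*109/36*4 = -13625/36*4 = -13625/9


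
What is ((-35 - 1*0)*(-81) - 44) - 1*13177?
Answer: -10386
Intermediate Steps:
((-35 - 1*0)*(-81) - 44) - 1*13177 = ((-35 + 0)*(-81) - 44) - 13177 = (-35*(-81) - 44) - 13177 = (2835 - 44) - 13177 = 2791 - 13177 = -10386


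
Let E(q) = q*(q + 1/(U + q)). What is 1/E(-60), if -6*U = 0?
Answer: 1/3601 ≈ 0.00027770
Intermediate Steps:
U = 0 (U = -1/6*0 = 0)
E(q) = q*(q + 1/q) (E(q) = q*(q + 1/(0 + q)) = q*(q + 1/q))
1/E(-60) = 1/(1 + (-60)**2) = 1/(1 + 3600) = 1/3601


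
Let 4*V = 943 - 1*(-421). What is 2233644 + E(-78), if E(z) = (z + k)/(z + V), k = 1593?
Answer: 587449887/263 ≈ 2.2336e+6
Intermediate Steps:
V = 341 (V = (943 - 1*(-421))/4 = (943 + 421)/4 = (¼)*1364 = 341)
E(z) = (1593 + z)/(341 + z) (E(z) = (z + 1593)/(z + 341) = (1593 + z)/(341 + z))
2233644 + E(-78) = 2233644 + (1593 - 78)/(341 - 78) = 2233644 + 1515/263 = 587449887/263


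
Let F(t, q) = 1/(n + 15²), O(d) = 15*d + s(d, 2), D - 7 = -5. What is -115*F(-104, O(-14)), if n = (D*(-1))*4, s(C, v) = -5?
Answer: -115/217 ≈ -0.52995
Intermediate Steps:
D = 2 (D = 7 - 5 = 2)
n = -8 (n = (2*(-1))*4 = -2*4 = -8)
O(d) = -5 + 15*d (O(d) = 15*d - 5 = -5 + 15*d)
F(t, q) = 1/217 (F(t, q) = 1/(-8 + 15²) = 1/(-8 + 225) = 1/217)
-115*F(-104, O(-14)) = -115*1/217 = -115/217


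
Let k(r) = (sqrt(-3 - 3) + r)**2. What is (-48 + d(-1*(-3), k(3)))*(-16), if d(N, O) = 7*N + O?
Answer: 384 - 96*I*sqrt(6) ≈ 384.0 - 235.15*I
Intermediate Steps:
k(r) = (r + I*sqrt(6))**2 (k(r) = (sqrt(-6) + r)**2 = (I*sqrt(6) + r)**2 = (r + I*sqrt(6))**2)
d(N, O) = O + 7*N
(-48 + d(-1*(-3), k(3)))*(-16) = (-48 + ((3 + I*sqrt(6))**2 + 7*(-1*(-3))))*(-16) = (-48 + ((3 + I*sqrt(6))**2 + 7*3))*(-16) = (-48 + ((3 + I*sqrt(6))**2 + 21))*(-16) = (-48 + (21 + (3 + I*sqrt(6))**2))*(-16) = (-27 + (3 + I*sqrt(6))**2)*(-16) = 432 - 16*(3 + I*sqrt(6))**2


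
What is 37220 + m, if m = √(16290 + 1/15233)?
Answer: 37220 + √3780001483043/15233 ≈ 37348.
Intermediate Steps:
m = √3780001483043/15233 (m = √(16290 + 1/15233) = √(248145571/15233) = √3780001483043/15233 ≈ 127.63)
37220 + m = 37220 + √3780001483043/15233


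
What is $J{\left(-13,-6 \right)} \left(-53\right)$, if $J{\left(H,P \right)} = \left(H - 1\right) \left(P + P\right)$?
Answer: $-8904$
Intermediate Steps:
$J{\left(H,P \right)} = 2 P \left(-1 + H\right)$ ($J{\left(H,P \right)} = \left(-1 + H\right) 2 P = 2 P \left(-1 + H\right)$)
$J{\left(-13,-6 \right)} \left(-53\right) = 2 \left(-6\right) \left(-1 - 13\right) \left(-53\right) = 2 \left(-6\right) \left(-14\right) \left(-53\right) = 168 \left(-53\right) = -8904$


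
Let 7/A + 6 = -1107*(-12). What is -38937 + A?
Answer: -517005479/13278 ≈ -38937.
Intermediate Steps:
A = 7/13278 (A = 7/(-6 - 1107*(-12)) = 7/(-6 + 13284) = 7/13278 ≈ 0.00052719)
-38937 + A = -38937 + 7/13278 = -517005479/13278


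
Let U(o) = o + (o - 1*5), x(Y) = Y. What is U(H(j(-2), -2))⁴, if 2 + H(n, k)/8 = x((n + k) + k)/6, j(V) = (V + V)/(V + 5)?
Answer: 45165175441/6561 ≈ 6.8839e+6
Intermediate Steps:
j(V) = 2*V/(5 + V) (j(V) = (2*V)/(5 + V) = 2*V/(5 + V))
H(n, k) = -16 + 4*n/3 + 8*k/3 (H(n, k) = -16 + 8*(((n + k) + k)/6) = -16 + 8*(((k + n) + k)*(⅙)) = -16 + 8*((n + 2*k)*(⅙)) = -16 + 8*(k/3 + n/6) = -16 + (4*n/3 + 8*k/3) = -16 + 4*n/3 + 8*k/3)
U(o) = -5 + 2*o (U(o) = o + (o - 5) = o + (-5 + o) = -5 + 2*o)
U(H(j(-2), -2))⁴ = (-5 + 2*(-16 + 4*(2*(-2)/(5 - 2))/3 + (8/3)*(-2)))⁴ = (-5 + 2*(-16 + 4*(2*(-2)/3)/3 - 16/3))⁴ = (-5 + 2*(-16 + 4*(2*(-2)*(⅓))/3 - 16/3))⁴ = (-5 + 2*(-16 + (4/3)*(-4/3) - 16/3))⁴ = (-5 + 2*(-16 - 16/9 - 16/3))⁴ = (-5 + 2*(-208/9))⁴ = (-5 - 416/9)⁴ = (-461/9)⁴ = 45165175441/6561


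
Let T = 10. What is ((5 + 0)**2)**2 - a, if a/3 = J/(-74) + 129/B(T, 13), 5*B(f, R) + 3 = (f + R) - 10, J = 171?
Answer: 16222/37 ≈ 438.43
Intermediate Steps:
B(f, R) = -13/5 + R/5 + f/5 (B(f, R) = -3/5 + ((f + R) - 10)/5 = -3/5 + ((R + f) - 10)/5 = -3/5 + (-10 + R + f)/5 = -3/5 + (-2 + R/5 + f/5) = -13/5 + R/5 + f/5)
a = 6903/37 (a = 3*(171/(-74) + 129/(-13/5 + (1/5)*13 + (1/5)*10)) = 3*(171*(-1/74) + 129/(-13/5 + 13/5 + 2)) = 3*(-171/74 + 129/2) = 3*(2301/37) = 6903/37 ≈ 186.57)
((5 + 0)**2)**2 - a = ((5 + 0)**2)**2 - 1*6903/37 = (5**2)**2 - 6903/37 = 25**2 - 6903/37 = 625 - 6903/37 = 16222/37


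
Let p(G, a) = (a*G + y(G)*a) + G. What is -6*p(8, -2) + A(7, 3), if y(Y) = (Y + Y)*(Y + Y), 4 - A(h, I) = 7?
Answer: 3117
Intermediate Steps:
A(h, I) = -3 (A(h, I) = 4 - 1*7 = 4 - 7 = -3)
y(Y) = 4*Y² (y(Y) = (2*Y)*(2*Y) = 4*Y²)
p(G, a) = G + G*a + 4*a*G² (p(G, a) = (a*G + (4*G²)*a) + G = (G*a + 4*a*G²) + G = G + G*a + 4*a*G²)
-6*p(8, -2) + A(7, 3) = -48*(1 - 2 + 4*8*(-2)) - 3 = -48*(1 - 2 - 64) - 3 = -48*(-65) - 3 = -6*(-520) - 3 = 3120 - 3 = 3117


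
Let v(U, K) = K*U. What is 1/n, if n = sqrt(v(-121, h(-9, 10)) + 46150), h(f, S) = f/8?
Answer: 2*sqrt(740578)/370289 ≈ 0.0046481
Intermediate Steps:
h(f, S) = f/8 (h(f, S) = f*(1/8) = f/8)
n = sqrt(740578)/4 (n = sqrt(((1/8)*(-9))*(-121) + 46150) = sqrt(-9/8*(-121) + 46150) = sqrt(1089/8 + 46150) = sqrt(370289/8) = sqrt(740578)/4 ≈ 215.14)
1/n = 1/(sqrt(740578)/4) = 2*sqrt(740578)/370289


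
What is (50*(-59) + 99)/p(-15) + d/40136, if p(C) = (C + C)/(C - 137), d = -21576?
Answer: -37486343/2595 ≈ -14446.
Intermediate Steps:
p(C) = 2*C/(-137 + C) (p(C) = (2*C)/(-137 + C) = 2*C/(-137 + C))
(50*(-59) + 99)/p(-15) + d/40136 = (50*(-59) + 99)/((2*(-15)/(-137 - 15))) - 21576/40136 = (-2950 + 99)/((2*(-15)/(-152))) - 21576*1/40136 = -2851/(2*(-15)*(-1/152)) - 93/173 = -2851/15/76 - 93/173 = -2851*76/15 - 93/173 = -216676/15 - 93/173 = -37486343/2595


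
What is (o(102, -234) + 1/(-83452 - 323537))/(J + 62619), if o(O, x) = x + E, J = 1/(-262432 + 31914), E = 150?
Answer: -7880736615886/5874807520013949 ≈ -0.0013414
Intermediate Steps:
J = -1/230518 (J = 1/(-230518) = -1/230518 ≈ -4.3381e-6)
o(O, x) = 150 + x (o(O, x) = x + 150 = 150 + x)
(o(102, -234) + 1/(-83452 - 323537))/(J + 62619) = ((150 - 234) + 1/(-83452 - 323537))/(-1/230518 + 62619) = (-84 + 1/(-406989))/(14434806641/230518) = (-84 - 1/406989)*(230518/14434806641) = -34187077/406989*230518/14434806641 = -7880736615886/5874807520013949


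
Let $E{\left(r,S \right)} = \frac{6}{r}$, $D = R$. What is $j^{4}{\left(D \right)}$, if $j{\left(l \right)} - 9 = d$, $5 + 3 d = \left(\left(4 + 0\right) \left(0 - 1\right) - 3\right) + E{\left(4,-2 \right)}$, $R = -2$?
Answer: $\frac{14641}{16} \approx 915.06$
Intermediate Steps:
$D = -2$
$d = - \frac{7}{2}$ ($d = - \frac{5}{3} + \frac{\left(\left(4 + 0\right) \left(0 - 1\right) - 3\right) + \frac{6}{4}}{3} = - \frac{5}{3} + \frac{\left(4 \left(-1\right) - 3\right) + 6 \cdot \frac{1}{4}}{3} = - \frac{5}{3} + \frac{\left(-4 - 3\right) + \frac{3}{2}}{3} = - \frac{5}{3} + \frac{-7 + \frac{3}{2}}{3} = - \frac{5}{3} + \frac{1}{3} \left(- \frac{11}{2}\right) = - \frac{5}{3} - \frac{11}{6} = - \frac{7}{2} \approx -3.5$)
$j{\left(l \right)} = \frac{11}{2}$ ($j{\left(l \right)} = 9 - \frac{7}{2} = \frac{11}{2}$)
$j^{4}{\left(D \right)} = \left(\frac{11}{2}\right)^{4} = \frac{14641}{16}$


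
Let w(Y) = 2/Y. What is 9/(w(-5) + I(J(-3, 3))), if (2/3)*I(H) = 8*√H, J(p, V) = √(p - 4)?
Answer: -9/(⅖ - 12*7^(¼)*√I) ≈ 0.3259 - 0.33563*I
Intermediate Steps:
J(p, V) = √(-4 + p)
I(H) = 12*√H (I(H) = 3*(8*√H)/2 = 12*√H)
9/(w(-5) + I(J(-3, 3))) = 9/(2/(-5) + 12*√(√(-4 - 3))) = 9/(2*(-⅕) + 12*√(√(-7))) = 9/(-⅖ + 12*√(I*√7)) = 9/(-⅖ + 12*(7^(¼)*√I)) = 9/(-⅖ + 12*7^(¼)*√I)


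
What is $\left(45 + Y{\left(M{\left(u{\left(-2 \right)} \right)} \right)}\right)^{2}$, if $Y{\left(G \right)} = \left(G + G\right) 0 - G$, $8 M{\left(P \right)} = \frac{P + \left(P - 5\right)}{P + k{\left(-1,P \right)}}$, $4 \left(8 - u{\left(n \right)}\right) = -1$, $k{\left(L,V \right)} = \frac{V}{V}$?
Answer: $\frac{44049769}{21904} \approx 2011.0$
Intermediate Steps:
$k{\left(L,V \right)} = 1$
$u{\left(n \right)} = \frac{33}{4}$ ($u{\left(n \right)} = 8 - - \frac{1}{4} = 8 + \frac{1}{4} = \frac{33}{4}$)
$M{\left(P \right)} = \frac{-5 + 2 P}{8 \left(1 + P\right)}$ ($M{\left(P \right)} = \frac{\left(P + \left(P - 5\right)\right) \frac{1}{P + 1}}{8} = \frac{\left(P + \left(-5 + P\right)\right) \frac{1}{1 + P}}{8} = \frac{\left(-5 + 2 P\right) \frac{1}{1 + P}}{8} = \frac{\frac{1}{1 + P} \left(-5 + 2 P\right)}{8} = \frac{-5 + 2 P}{8 \left(1 + P\right)}$)
$Y{\left(G \right)} = - G$ ($Y{\left(G \right)} = 2 G 0 - G = 0 - G = - G$)
$\left(45 + Y{\left(M{\left(u{\left(-2 \right)} \right)} \right)}\right)^{2} = \left(45 - \frac{-5 + 2 \cdot \frac{33}{4}}{8 \left(1 + \frac{33}{4}\right)}\right)^{2} = \left(45 - \frac{-5 + \frac{33}{2}}{8 \cdot \frac{37}{4}}\right)^{2} = \left(45 - \frac{1}{8} \cdot \frac{4}{37} \cdot \frac{23}{2}\right)^{2} = \left(45 - \frac{23}{148}\right)^{2} = \left(\frac{6637}{148}\right)^{2} = \frac{44049769}{21904}$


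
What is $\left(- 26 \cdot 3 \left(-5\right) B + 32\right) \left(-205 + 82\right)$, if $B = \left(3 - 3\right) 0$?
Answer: $-3936$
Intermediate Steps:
$B = 0$ ($B = 0 \cdot 0 = 0$)
$\left(- 26 \cdot 3 \left(-5\right) B + 32\right) \left(-205 + 82\right) = \left(- 26 \cdot 3 \left(-5\right) 0 + 32\right) \left(-205 + 82\right) = \left(- 26 \left(\left(-15\right) 0\right) + 32\right) \left(-123\right) = \left(\left(-26\right) 0 + 32\right) \left(-123\right) = \left(0 + 32\right) \left(-123\right) = 32 \left(-123\right) = -3936$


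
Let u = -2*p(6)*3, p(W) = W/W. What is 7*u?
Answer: -42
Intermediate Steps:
p(W) = 1
u = -6 (u = -2*1*3 = -2*3 = -6)
7*u = 7*(-6) = -42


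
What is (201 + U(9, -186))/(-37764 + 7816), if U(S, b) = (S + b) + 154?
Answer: -89/14974 ≈ -0.0059436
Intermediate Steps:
U(S, b) = 154 + S + b
(201 + U(9, -186))/(-37764 + 7816) = (201 + (154 + 9 - 186))/(-37764 + 7816) = (201 - 23)/(-29948) = 178*(-1/29948) = -89/14974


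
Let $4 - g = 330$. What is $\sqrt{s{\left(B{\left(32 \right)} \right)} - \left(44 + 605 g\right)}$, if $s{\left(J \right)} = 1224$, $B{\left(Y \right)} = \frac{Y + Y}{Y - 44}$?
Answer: $\sqrt{198410} \approx 445.43$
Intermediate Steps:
$g = -326$ ($g = 4 - 330 = -326$)
$B{\left(Y \right)} = \frac{2 Y}{-44 + Y}$
$\sqrt{s{\left(B{\left(32 \right)} \right)} - \left(44 + 605 g\right)} = \sqrt{1224 - -197186} = \sqrt{1224 + \left(197230 - 44\right)} = \sqrt{1224 + 197186} = \sqrt{198410}$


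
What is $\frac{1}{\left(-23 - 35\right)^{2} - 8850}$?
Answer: $- \frac{1}{5486} \approx -0.00018228$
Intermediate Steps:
$\frac{1}{\left(-23 - 35\right)^{2} - 8850} = \frac{1}{\left(-58\right)^{2} - 8850} = \frac{1}{3364 - 8850} = \frac{1}{-5486} = - \frac{1}{5486}$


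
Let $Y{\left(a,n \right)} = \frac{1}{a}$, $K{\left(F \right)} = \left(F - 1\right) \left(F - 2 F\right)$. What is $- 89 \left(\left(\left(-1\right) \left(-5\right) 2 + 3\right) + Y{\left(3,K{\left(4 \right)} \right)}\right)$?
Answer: $- \frac{3560}{3} \approx -1186.7$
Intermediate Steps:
$K{\left(F \right)} = - F \left(-1 + F\right)$ ($K{\left(F \right)} = \left(-1 + F\right) \left(- F\right) = - F \left(-1 + F\right)$)
$- 89 \left(\left(\left(-1\right) \left(-5\right) 2 + 3\right) + Y{\left(3,K{\left(4 \right)} \right)}\right) = - 89 \left(\left(\left(-1\right) \left(-5\right) 2 + 3\right) + \frac{1}{3}\right) = - 89 \left(\left(5 \cdot 2 + 3\right) + \frac{1}{3}\right) = - 89 \left(\left(10 + 3\right) + \frac{1}{3}\right) = - 89 \left(13 + \frac{1}{3}\right) = \left(-89\right) \frac{40}{3} = - \frac{3560}{3}$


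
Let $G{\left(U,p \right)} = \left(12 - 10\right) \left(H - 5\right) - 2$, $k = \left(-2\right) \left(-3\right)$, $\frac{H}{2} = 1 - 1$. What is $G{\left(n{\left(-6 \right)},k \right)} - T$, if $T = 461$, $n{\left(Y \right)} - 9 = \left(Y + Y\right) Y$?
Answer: $-473$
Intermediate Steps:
$H = 0$ ($H = 2 \left(1 - 1\right) = 2 \cdot 0 = 0$)
$n{\left(Y \right)} = 9 + 2 Y^{2}$ ($n{\left(Y \right)} = 9 + \left(Y + Y\right) Y = 9 + 2 Y Y = 9 + 2 Y^{2}$)
$k = 6$
$G{\left(U,p \right)} = -12$ ($G{\left(U,p \right)} = \left(12 - 10\right) \left(0 - 5\right) - 2 = 2 \left(-5\right) - 2 = -10 - 2 = -12$)
$G{\left(n{\left(-6 \right)},k \right)} - T = -12 - 461 = -473$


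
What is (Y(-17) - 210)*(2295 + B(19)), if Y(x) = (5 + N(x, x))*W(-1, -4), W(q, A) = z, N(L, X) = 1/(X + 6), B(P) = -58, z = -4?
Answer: -5650662/11 ≈ -5.1370e+5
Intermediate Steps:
N(L, X) = 1/(6 + X)
W(q, A) = -4
Y(x) = -20 - 4/(6 + x) (Y(x) = (5 + 1/(6 + x))*(-4) = -20 - 4/(6 + x))
(Y(-17) - 210)*(2295 + B(19)) = (4*(-31 - 5*(-17))/(6 - 17) - 210)*(2295 - 58) = (4*(-31 + 85)/(-11) - 210)*2237 = (4*(-1/11)*54 - 210)*2237 = (-216/11 - 210)*2237 = -2526/11*2237 = -5650662/11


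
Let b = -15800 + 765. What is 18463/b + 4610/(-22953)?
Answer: -493092589/345098355 ≈ -1.4288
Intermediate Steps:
b = -15035
18463/b + 4610/(-22953) = 18463/(-15035) + 4610/(-22953) = 18463*(-1/15035) + 4610*(-1/22953) = -18463/15035 - 4610/22953 = -493092589/345098355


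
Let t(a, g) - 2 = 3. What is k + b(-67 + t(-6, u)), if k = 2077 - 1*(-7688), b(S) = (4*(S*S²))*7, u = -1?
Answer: -6663419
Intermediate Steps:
t(a, g) = 5 (t(a, g) = 2 + 3 = 5)
b(S) = 28*S³ (b(S) = (4*S³)*7 = 28*S³)
k = 9765 (k = 2077 + 7688 = 9765)
k + b(-67 + t(-6, u)) = 9765 + 28*(-67 + 5)³ = 9765 + 28*(-62)³ = 9765 + 28*(-238328) = 9765 - 6673184 = -6663419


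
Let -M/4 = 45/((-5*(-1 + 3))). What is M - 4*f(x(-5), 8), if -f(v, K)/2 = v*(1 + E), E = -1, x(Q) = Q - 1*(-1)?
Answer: 18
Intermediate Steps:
x(Q) = 1 + Q (x(Q) = Q + 1 = 1 + Q)
M = 18 (M = -180/((-5*(-1 + 3))) = -180/((-5*2)) = -180/(-10) = -180*(-1)/10 = -4*(-9/2) = 18)
f(v, K) = 0 (f(v, K) = -2*v*(1 - 1) = -2*v*0 = -2*0 = 0)
M - 4*f(x(-5), 8) = 18 - 4*0 = 18 + 0 = 18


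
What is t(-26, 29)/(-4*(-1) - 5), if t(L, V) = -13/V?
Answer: 13/29 ≈ 0.44828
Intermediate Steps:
t(-26, 29)/(-4*(-1) - 5) = (-13/29)/(-4*(-1) - 5) = (-13*1/29)/(4 - 5) = -13/29/(-1) = -13/29*(-1) = 13/29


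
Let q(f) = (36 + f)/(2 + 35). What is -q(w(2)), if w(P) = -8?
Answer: -28/37 ≈ -0.75676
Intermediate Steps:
q(f) = 36/37 + f/37 (q(f) = (36 + f)/37 = (36 + f)*(1/37) = 36/37 + f/37)
-q(w(2)) = -(36/37 + (1/37)*(-8)) = -(36/37 - 8/37) = -1*28/37 = -28/37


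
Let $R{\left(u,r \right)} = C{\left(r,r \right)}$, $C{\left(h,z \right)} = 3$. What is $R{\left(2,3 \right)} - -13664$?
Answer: $13667$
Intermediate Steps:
$R{\left(u,r \right)} = 3$
$R{\left(2,3 \right)} - -13664 = 3 - -13664 = 3 + 13664 = 13667$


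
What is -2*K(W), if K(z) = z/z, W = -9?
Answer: -2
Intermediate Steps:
K(z) = 1
-2*K(W) = -2*1 = -2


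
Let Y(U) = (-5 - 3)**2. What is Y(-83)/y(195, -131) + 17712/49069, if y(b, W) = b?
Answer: 6594256/9568455 ≈ 0.68917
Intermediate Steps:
Y(U) = 64 (Y(U) = (-8)**2 = 64)
Y(-83)/y(195, -131) + 17712/49069 = 64/195 + 17712/49069 = 6594256/9568455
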